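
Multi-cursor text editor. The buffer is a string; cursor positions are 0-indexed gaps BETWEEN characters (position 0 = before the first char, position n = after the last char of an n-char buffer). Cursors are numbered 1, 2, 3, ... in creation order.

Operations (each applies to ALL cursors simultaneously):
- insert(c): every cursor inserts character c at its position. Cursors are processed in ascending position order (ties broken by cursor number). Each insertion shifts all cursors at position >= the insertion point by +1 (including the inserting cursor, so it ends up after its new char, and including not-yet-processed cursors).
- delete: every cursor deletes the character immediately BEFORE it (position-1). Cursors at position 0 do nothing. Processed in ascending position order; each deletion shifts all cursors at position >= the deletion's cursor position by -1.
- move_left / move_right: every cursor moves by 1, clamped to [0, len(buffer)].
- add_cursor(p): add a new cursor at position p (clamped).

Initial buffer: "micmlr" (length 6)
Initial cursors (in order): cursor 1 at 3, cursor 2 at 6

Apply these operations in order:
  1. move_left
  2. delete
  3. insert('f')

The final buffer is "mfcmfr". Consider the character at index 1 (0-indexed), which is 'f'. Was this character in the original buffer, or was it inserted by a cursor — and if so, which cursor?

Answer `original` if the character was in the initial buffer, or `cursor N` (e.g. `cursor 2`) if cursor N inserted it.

Answer: cursor 1

Derivation:
After op 1 (move_left): buffer="micmlr" (len 6), cursors c1@2 c2@5, authorship ......
After op 2 (delete): buffer="mcmr" (len 4), cursors c1@1 c2@3, authorship ....
After op 3 (insert('f')): buffer="mfcmfr" (len 6), cursors c1@2 c2@5, authorship .1..2.
Authorship (.=original, N=cursor N): . 1 . . 2 .
Index 1: author = 1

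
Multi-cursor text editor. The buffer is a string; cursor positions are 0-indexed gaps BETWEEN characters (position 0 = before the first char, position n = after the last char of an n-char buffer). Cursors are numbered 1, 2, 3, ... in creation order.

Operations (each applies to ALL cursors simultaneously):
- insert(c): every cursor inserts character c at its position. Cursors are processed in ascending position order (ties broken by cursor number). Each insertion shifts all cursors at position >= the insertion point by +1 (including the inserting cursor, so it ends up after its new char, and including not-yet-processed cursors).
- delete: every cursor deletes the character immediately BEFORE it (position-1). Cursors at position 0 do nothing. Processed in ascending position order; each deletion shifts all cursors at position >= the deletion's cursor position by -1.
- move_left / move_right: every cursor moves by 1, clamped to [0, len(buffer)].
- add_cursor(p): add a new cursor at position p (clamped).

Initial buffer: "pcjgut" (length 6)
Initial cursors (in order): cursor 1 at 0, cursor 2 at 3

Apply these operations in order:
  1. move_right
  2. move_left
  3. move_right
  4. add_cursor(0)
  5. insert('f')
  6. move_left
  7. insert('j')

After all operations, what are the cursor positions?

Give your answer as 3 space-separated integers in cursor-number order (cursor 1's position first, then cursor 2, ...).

After op 1 (move_right): buffer="pcjgut" (len 6), cursors c1@1 c2@4, authorship ......
After op 2 (move_left): buffer="pcjgut" (len 6), cursors c1@0 c2@3, authorship ......
After op 3 (move_right): buffer="pcjgut" (len 6), cursors c1@1 c2@4, authorship ......
After op 4 (add_cursor(0)): buffer="pcjgut" (len 6), cursors c3@0 c1@1 c2@4, authorship ......
After op 5 (insert('f')): buffer="fpfcjgfut" (len 9), cursors c3@1 c1@3 c2@7, authorship 3.1...2..
After op 6 (move_left): buffer="fpfcjgfut" (len 9), cursors c3@0 c1@2 c2@6, authorship 3.1...2..
After op 7 (insert('j')): buffer="jfpjfcjgjfut" (len 12), cursors c3@1 c1@4 c2@9, authorship 33.11...22..

Answer: 4 9 1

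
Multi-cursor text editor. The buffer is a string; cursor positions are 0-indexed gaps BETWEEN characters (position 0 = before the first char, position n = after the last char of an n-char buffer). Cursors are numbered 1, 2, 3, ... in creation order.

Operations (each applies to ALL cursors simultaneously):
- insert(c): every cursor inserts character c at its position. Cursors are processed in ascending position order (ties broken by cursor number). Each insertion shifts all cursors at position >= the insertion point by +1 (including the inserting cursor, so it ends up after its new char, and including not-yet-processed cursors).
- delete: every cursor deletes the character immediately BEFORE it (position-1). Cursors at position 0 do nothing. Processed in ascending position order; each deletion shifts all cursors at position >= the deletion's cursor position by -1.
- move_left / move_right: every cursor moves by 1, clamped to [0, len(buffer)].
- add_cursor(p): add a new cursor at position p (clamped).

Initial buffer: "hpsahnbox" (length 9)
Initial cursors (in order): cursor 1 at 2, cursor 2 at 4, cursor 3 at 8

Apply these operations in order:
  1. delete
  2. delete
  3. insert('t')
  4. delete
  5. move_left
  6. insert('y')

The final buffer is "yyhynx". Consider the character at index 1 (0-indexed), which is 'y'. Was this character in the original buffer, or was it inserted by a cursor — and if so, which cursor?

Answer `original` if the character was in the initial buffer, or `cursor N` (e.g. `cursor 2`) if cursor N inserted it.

Answer: cursor 2

Derivation:
After op 1 (delete): buffer="hshnbx" (len 6), cursors c1@1 c2@2 c3@5, authorship ......
After op 2 (delete): buffer="hnx" (len 3), cursors c1@0 c2@0 c3@2, authorship ...
After op 3 (insert('t')): buffer="tthntx" (len 6), cursors c1@2 c2@2 c3@5, authorship 12..3.
After op 4 (delete): buffer="hnx" (len 3), cursors c1@0 c2@0 c3@2, authorship ...
After op 5 (move_left): buffer="hnx" (len 3), cursors c1@0 c2@0 c3@1, authorship ...
After op 6 (insert('y')): buffer="yyhynx" (len 6), cursors c1@2 c2@2 c3@4, authorship 12.3..
Authorship (.=original, N=cursor N): 1 2 . 3 . .
Index 1: author = 2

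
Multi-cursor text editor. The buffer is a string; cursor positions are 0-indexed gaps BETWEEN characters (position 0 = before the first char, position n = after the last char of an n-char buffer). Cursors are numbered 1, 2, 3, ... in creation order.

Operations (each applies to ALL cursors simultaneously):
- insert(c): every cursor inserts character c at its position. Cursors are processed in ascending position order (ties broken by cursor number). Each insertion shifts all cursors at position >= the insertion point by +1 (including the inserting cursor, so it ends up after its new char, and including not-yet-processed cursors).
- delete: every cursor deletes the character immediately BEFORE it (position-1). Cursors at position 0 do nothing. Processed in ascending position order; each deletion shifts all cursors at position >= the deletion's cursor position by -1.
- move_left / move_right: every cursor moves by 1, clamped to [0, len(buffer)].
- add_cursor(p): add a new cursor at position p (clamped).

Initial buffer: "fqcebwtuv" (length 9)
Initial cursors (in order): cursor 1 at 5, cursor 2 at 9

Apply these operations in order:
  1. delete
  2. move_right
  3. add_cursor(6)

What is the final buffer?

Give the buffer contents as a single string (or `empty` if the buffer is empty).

After op 1 (delete): buffer="fqcewtu" (len 7), cursors c1@4 c2@7, authorship .......
After op 2 (move_right): buffer="fqcewtu" (len 7), cursors c1@5 c2@7, authorship .......
After op 3 (add_cursor(6)): buffer="fqcewtu" (len 7), cursors c1@5 c3@6 c2@7, authorship .......

Answer: fqcewtu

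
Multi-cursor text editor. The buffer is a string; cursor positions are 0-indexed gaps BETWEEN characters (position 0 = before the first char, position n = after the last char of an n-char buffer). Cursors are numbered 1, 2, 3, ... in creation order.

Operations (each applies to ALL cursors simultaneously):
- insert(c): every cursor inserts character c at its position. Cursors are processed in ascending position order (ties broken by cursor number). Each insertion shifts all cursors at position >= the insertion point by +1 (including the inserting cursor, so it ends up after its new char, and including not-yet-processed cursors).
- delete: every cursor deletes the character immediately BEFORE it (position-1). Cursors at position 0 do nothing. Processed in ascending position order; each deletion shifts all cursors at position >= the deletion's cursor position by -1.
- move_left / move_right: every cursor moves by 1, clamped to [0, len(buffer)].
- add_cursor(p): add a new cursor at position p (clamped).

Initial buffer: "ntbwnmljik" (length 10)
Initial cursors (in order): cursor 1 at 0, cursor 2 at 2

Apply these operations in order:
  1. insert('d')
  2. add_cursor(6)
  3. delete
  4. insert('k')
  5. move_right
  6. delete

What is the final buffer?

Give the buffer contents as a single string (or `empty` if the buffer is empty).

After op 1 (insert('d')): buffer="dntdbwnmljik" (len 12), cursors c1@1 c2@4, authorship 1..2........
After op 2 (add_cursor(6)): buffer="dntdbwnmljik" (len 12), cursors c1@1 c2@4 c3@6, authorship 1..2........
After op 3 (delete): buffer="ntbnmljik" (len 9), cursors c1@0 c2@2 c3@3, authorship .........
After op 4 (insert('k')): buffer="kntkbknmljik" (len 12), cursors c1@1 c2@4 c3@6, authorship 1..2.3......
After op 5 (move_right): buffer="kntkbknmljik" (len 12), cursors c1@2 c2@5 c3@7, authorship 1..2.3......
After op 6 (delete): buffer="ktkkmljik" (len 9), cursors c1@1 c2@3 c3@4, authorship 1.23.....

Answer: ktkkmljik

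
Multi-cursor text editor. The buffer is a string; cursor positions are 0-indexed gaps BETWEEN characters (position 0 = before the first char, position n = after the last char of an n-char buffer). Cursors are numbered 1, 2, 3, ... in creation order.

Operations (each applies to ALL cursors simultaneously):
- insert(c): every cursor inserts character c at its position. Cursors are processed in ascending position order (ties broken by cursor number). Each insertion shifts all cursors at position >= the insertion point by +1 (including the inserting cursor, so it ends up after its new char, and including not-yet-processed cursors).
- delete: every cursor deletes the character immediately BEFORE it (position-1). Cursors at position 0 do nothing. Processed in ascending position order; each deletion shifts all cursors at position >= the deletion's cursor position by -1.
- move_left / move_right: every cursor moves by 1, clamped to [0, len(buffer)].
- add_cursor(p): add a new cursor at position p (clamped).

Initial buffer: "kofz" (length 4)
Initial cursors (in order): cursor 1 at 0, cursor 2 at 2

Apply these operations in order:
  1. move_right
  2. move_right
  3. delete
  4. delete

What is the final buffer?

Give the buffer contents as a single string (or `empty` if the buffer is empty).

After op 1 (move_right): buffer="kofz" (len 4), cursors c1@1 c2@3, authorship ....
After op 2 (move_right): buffer="kofz" (len 4), cursors c1@2 c2@4, authorship ....
After op 3 (delete): buffer="kf" (len 2), cursors c1@1 c2@2, authorship ..
After op 4 (delete): buffer="" (len 0), cursors c1@0 c2@0, authorship 

Answer: empty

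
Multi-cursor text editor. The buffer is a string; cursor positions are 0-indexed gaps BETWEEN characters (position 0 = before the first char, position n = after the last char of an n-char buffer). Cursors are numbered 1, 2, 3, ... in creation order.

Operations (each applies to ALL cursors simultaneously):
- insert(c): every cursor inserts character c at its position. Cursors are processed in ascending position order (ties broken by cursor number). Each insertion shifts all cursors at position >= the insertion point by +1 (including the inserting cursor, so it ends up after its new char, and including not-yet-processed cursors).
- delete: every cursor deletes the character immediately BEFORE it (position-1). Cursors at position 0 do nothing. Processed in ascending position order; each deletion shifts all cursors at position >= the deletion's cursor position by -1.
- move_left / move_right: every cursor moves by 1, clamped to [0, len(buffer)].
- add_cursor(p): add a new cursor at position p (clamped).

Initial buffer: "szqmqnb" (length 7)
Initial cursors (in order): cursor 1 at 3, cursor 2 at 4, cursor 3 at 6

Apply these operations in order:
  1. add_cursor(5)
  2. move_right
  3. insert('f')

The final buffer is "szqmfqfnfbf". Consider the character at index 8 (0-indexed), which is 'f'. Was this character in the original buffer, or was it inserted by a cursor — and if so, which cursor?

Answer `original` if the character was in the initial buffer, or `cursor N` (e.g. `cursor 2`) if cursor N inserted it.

After op 1 (add_cursor(5)): buffer="szqmqnb" (len 7), cursors c1@3 c2@4 c4@5 c3@6, authorship .......
After op 2 (move_right): buffer="szqmqnb" (len 7), cursors c1@4 c2@5 c4@6 c3@7, authorship .......
After op 3 (insert('f')): buffer="szqmfqfnfbf" (len 11), cursors c1@5 c2@7 c4@9 c3@11, authorship ....1.2.4.3
Authorship (.=original, N=cursor N): . . . . 1 . 2 . 4 . 3
Index 8: author = 4

Answer: cursor 4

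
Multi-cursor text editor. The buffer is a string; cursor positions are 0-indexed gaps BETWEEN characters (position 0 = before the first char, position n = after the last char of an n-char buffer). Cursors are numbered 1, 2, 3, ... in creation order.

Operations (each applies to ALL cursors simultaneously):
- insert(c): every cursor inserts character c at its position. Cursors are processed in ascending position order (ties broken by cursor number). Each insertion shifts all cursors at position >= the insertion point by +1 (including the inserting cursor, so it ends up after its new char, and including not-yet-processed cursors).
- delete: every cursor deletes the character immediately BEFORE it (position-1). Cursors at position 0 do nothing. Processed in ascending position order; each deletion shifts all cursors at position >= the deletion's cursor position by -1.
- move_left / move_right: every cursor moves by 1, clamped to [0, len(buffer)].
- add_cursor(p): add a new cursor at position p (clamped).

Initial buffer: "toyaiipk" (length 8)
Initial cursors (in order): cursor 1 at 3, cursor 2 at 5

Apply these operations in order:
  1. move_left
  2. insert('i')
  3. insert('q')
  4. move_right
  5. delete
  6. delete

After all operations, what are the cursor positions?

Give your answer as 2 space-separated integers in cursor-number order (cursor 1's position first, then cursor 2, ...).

Answer: 3 5

Derivation:
After op 1 (move_left): buffer="toyaiipk" (len 8), cursors c1@2 c2@4, authorship ........
After op 2 (insert('i')): buffer="toiyaiiipk" (len 10), cursors c1@3 c2@6, authorship ..1..2....
After op 3 (insert('q')): buffer="toiqyaiqiipk" (len 12), cursors c1@4 c2@8, authorship ..11..22....
After op 4 (move_right): buffer="toiqyaiqiipk" (len 12), cursors c1@5 c2@9, authorship ..11..22....
After op 5 (delete): buffer="toiqaiqipk" (len 10), cursors c1@4 c2@7, authorship ..11.22...
After op 6 (delete): buffer="toiaiipk" (len 8), cursors c1@3 c2@5, authorship ..1.2...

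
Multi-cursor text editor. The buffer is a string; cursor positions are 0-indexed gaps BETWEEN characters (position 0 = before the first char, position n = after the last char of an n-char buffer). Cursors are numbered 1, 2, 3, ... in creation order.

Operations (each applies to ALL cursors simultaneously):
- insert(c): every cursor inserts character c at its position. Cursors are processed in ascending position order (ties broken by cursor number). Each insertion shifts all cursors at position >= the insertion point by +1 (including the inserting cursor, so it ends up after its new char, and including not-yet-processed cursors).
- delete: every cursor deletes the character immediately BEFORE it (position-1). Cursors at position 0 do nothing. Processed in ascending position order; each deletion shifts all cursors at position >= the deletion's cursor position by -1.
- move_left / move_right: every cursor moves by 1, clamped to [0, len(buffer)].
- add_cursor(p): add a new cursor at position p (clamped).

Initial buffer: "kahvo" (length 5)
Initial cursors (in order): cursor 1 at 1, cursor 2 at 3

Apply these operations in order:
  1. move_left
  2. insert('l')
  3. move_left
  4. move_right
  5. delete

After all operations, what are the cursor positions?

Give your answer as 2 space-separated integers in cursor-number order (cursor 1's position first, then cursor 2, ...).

Answer: 0 2

Derivation:
After op 1 (move_left): buffer="kahvo" (len 5), cursors c1@0 c2@2, authorship .....
After op 2 (insert('l')): buffer="lkalhvo" (len 7), cursors c1@1 c2@4, authorship 1..2...
After op 3 (move_left): buffer="lkalhvo" (len 7), cursors c1@0 c2@3, authorship 1..2...
After op 4 (move_right): buffer="lkalhvo" (len 7), cursors c1@1 c2@4, authorship 1..2...
After op 5 (delete): buffer="kahvo" (len 5), cursors c1@0 c2@2, authorship .....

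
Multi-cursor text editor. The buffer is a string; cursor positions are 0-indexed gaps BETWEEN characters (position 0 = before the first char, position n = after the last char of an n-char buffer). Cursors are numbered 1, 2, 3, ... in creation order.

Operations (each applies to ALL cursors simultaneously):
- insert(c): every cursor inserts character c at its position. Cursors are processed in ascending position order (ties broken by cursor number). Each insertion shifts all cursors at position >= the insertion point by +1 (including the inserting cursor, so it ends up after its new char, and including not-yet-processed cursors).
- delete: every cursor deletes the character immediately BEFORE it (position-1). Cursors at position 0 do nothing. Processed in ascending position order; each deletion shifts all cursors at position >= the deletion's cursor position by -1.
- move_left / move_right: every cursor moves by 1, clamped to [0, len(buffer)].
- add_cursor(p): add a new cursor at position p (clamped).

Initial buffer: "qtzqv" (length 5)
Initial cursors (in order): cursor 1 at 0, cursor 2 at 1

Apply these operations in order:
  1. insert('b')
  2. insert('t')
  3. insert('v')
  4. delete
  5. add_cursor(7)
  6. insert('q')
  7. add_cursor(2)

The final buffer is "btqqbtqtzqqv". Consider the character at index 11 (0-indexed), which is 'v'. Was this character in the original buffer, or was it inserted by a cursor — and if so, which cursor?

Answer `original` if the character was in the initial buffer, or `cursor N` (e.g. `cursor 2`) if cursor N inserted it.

Answer: original

Derivation:
After op 1 (insert('b')): buffer="bqbtzqv" (len 7), cursors c1@1 c2@3, authorship 1.2....
After op 2 (insert('t')): buffer="btqbttzqv" (len 9), cursors c1@2 c2@5, authorship 11.22....
After op 3 (insert('v')): buffer="btvqbtvtzqv" (len 11), cursors c1@3 c2@7, authorship 111.222....
After op 4 (delete): buffer="btqbttzqv" (len 9), cursors c1@2 c2@5, authorship 11.22....
After op 5 (add_cursor(7)): buffer="btqbttzqv" (len 9), cursors c1@2 c2@5 c3@7, authorship 11.22....
After op 6 (insert('q')): buffer="btqqbtqtzqqv" (len 12), cursors c1@3 c2@7 c3@10, authorship 111.222..3..
After op 7 (add_cursor(2)): buffer="btqqbtqtzqqv" (len 12), cursors c4@2 c1@3 c2@7 c3@10, authorship 111.222..3..
Authorship (.=original, N=cursor N): 1 1 1 . 2 2 2 . . 3 . .
Index 11: author = original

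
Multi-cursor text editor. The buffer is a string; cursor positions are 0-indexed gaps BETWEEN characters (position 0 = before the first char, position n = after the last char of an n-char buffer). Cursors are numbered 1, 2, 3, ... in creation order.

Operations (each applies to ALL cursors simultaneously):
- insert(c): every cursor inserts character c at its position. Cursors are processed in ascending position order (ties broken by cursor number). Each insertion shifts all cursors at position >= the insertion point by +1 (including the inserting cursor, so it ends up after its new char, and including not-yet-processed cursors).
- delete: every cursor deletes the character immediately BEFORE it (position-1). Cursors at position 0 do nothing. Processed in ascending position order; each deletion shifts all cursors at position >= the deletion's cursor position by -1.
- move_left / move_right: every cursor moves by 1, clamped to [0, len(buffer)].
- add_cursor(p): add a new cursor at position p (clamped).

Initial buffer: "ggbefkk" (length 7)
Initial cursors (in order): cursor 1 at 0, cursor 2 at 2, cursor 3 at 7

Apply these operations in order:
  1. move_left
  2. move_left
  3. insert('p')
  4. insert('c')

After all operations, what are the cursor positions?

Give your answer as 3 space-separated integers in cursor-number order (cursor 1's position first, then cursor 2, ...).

After op 1 (move_left): buffer="ggbefkk" (len 7), cursors c1@0 c2@1 c3@6, authorship .......
After op 2 (move_left): buffer="ggbefkk" (len 7), cursors c1@0 c2@0 c3@5, authorship .......
After op 3 (insert('p')): buffer="ppggbefpkk" (len 10), cursors c1@2 c2@2 c3@8, authorship 12.....3..
After op 4 (insert('c')): buffer="ppccggbefpckk" (len 13), cursors c1@4 c2@4 c3@11, authorship 1212.....33..

Answer: 4 4 11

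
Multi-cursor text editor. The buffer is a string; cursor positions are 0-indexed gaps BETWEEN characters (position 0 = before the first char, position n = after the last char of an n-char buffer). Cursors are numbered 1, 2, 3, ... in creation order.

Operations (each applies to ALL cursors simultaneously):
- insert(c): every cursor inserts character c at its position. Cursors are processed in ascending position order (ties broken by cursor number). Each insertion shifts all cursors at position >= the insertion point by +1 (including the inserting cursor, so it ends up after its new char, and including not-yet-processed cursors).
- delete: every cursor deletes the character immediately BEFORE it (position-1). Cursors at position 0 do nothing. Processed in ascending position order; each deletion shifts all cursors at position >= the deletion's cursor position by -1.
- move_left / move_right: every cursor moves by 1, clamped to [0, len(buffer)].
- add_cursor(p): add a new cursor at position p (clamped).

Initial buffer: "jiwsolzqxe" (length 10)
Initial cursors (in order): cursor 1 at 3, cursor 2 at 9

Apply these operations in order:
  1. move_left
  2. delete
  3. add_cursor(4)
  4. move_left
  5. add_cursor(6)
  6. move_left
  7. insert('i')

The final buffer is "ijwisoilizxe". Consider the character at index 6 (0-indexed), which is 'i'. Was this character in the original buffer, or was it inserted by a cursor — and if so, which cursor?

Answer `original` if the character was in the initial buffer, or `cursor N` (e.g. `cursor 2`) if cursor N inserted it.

After op 1 (move_left): buffer="jiwsolzqxe" (len 10), cursors c1@2 c2@8, authorship ..........
After op 2 (delete): buffer="jwsolzxe" (len 8), cursors c1@1 c2@6, authorship ........
After op 3 (add_cursor(4)): buffer="jwsolzxe" (len 8), cursors c1@1 c3@4 c2@6, authorship ........
After op 4 (move_left): buffer="jwsolzxe" (len 8), cursors c1@0 c3@3 c2@5, authorship ........
After op 5 (add_cursor(6)): buffer="jwsolzxe" (len 8), cursors c1@0 c3@3 c2@5 c4@6, authorship ........
After op 6 (move_left): buffer="jwsolzxe" (len 8), cursors c1@0 c3@2 c2@4 c4@5, authorship ........
After op 7 (insert('i')): buffer="ijwisoilizxe" (len 12), cursors c1@1 c3@4 c2@7 c4@9, authorship 1..3..2.4...
Authorship (.=original, N=cursor N): 1 . . 3 . . 2 . 4 . . .
Index 6: author = 2

Answer: cursor 2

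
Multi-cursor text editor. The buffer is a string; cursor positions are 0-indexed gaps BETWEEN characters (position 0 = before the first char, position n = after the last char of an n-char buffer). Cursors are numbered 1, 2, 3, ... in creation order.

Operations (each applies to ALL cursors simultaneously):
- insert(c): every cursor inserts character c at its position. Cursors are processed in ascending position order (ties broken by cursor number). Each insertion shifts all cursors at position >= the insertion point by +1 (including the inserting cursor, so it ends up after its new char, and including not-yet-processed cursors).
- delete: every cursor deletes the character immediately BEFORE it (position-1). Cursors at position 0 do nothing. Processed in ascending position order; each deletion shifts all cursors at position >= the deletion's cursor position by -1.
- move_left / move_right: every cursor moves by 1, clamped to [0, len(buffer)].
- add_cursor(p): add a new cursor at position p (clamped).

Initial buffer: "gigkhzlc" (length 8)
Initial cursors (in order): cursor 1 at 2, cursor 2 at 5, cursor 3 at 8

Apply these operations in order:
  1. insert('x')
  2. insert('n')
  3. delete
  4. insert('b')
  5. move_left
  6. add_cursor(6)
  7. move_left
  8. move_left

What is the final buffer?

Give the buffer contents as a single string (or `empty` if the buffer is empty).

After op 1 (insert('x')): buffer="gixgkhxzlcx" (len 11), cursors c1@3 c2@7 c3@11, authorship ..1...2...3
After op 2 (insert('n')): buffer="gixngkhxnzlcxn" (len 14), cursors c1@4 c2@9 c3@14, authorship ..11...22...33
After op 3 (delete): buffer="gixgkhxzlcx" (len 11), cursors c1@3 c2@7 c3@11, authorship ..1...2...3
After op 4 (insert('b')): buffer="gixbgkhxbzlcxb" (len 14), cursors c1@4 c2@9 c3@14, authorship ..11...22...33
After op 5 (move_left): buffer="gixbgkhxbzlcxb" (len 14), cursors c1@3 c2@8 c3@13, authorship ..11...22...33
After op 6 (add_cursor(6)): buffer="gixbgkhxbzlcxb" (len 14), cursors c1@3 c4@6 c2@8 c3@13, authorship ..11...22...33
After op 7 (move_left): buffer="gixbgkhxbzlcxb" (len 14), cursors c1@2 c4@5 c2@7 c3@12, authorship ..11...22...33
After op 8 (move_left): buffer="gixbgkhxbzlcxb" (len 14), cursors c1@1 c4@4 c2@6 c3@11, authorship ..11...22...33

Answer: gixbgkhxbzlcxb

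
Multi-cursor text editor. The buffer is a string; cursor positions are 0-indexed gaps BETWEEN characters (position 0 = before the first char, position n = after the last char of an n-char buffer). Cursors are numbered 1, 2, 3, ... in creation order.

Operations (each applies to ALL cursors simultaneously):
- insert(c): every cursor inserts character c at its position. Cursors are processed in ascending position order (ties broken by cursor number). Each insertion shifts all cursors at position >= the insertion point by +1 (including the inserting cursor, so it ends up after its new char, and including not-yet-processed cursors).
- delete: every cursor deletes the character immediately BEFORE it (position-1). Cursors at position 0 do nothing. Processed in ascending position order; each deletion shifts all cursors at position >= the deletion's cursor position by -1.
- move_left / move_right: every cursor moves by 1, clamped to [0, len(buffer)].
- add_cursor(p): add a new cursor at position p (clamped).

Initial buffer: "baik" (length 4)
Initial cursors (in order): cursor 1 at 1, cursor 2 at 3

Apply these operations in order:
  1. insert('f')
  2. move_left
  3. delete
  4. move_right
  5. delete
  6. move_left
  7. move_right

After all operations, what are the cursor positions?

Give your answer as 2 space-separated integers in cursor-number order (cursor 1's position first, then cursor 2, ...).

Answer: 1 1

Derivation:
After op 1 (insert('f')): buffer="bfaifk" (len 6), cursors c1@2 c2@5, authorship .1..2.
After op 2 (move_left): buffer="bfaifk" (len 6), cursors c1@1 c2@4, authorship .1..2.
After op 3 (delete): buffer="fafk" (len 4), cursors c1@0 c2@2, authorship 1.2.
After op 4 (move_right): buffer="fafk" (len 4), cursors c1@1 c2@3, authorship 1.2.
After op 5 (delete): buffer="ak" (len 2), cursors c1@0 c2@1, authorship ..
After op 6 (move_left): buffer="ak" (len 2), cursors c1@0 c2@0, authorship ..
After op 7 (move_right): buffer="ak" (len 2), cursors c1@1 c2@1, authorship ..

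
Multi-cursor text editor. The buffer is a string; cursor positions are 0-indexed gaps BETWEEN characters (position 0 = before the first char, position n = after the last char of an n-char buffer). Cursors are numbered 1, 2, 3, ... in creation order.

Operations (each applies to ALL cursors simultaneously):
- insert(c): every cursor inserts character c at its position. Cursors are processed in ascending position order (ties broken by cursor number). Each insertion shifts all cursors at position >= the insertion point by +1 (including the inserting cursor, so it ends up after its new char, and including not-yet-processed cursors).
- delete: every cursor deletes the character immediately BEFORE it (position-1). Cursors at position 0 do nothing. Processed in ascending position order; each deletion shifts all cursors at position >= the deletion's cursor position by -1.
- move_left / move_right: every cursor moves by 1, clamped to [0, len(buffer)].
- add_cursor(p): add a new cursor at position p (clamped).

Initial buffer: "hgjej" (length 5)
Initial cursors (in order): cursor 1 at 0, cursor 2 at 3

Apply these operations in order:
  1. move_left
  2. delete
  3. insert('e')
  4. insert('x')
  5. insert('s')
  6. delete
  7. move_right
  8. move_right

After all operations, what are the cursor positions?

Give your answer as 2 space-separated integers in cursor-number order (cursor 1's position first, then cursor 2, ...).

After op 1 (move_left): buffer="hgjej" (len 5), cursors c1@0 c2@2, authorship .....
After op 2 (delete): buffer="hjej" (len 4), cursors c1@0 c2@1, authorship ....
After op 3 (insert('e')): buffer="ehejej" (len 6), cursors c1@1 c2@3, authorship 1.2...
After op 4 (insert('x')): buffer="exhexjej" (len 8), cursors c1@2 c2@5, authorship 11.22...
After op 5 (insert('s')): buffer="exshexsjej" (len 10), cursors c1@3 c2@7, authorship 111.222...
After op 6 (delete): buffer="exhexjej" (len 8), cursors c1@2 c2@5, authorship 11.22...
After op 7 (move_right): buffer="exhexjej" (len 8), cursors c1@3 c2@6, authorship 11.22...
After op 8 (move_right): buffer="exhexjej" (len 8), cursors c1@4 c2@7, authorship 11.22...

Answer: 4 7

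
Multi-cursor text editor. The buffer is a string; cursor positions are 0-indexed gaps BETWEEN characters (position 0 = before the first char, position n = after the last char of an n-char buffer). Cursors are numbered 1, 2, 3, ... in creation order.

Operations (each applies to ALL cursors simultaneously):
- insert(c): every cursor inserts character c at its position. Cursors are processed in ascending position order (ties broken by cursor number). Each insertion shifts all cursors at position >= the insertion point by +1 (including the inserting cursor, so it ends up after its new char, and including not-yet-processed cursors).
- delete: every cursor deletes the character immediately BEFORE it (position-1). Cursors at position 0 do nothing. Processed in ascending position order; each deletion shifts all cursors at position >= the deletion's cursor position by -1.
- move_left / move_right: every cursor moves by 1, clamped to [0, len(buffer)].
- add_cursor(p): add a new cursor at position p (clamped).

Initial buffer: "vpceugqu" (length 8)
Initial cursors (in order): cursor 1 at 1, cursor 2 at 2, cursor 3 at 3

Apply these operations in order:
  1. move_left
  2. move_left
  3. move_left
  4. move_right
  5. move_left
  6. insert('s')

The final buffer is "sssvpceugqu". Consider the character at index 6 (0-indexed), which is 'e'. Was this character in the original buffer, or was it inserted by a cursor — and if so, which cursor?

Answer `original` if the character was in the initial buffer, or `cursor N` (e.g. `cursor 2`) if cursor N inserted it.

After op 1 (move_left): buffer="vpceugqu" (len 8), cursors c1@0 c2@1 c3@2, authorship ........
After op 2 (move_left): buffer="vpceugqu" (len 8), cursors c1@0 c2@0 c3@1, authorship ........
After op 3 (move_left): buffer="vpceugqu" (len 8), cursors c1@0 c2@0 c3@0, authorship ........
After op 4 (move_right): buffer="vpceugqu" (len 8), cursors c1@1 c2@1 c3@1, authorship ........
After op 5 (move_left): buffer="vpceugqu" (len 8), cursors c1@0 c2@0 c3@0, authorship ........
After op 6 (insert('s')): buffer="sssvpceugqu" (len 11), cursors c1@3 c2@3 c3@3, authorship 123........
Authorship (.=original, N=cursor N): 1 2 3 . . . . . . . .
Index 6: author = original

Answer: original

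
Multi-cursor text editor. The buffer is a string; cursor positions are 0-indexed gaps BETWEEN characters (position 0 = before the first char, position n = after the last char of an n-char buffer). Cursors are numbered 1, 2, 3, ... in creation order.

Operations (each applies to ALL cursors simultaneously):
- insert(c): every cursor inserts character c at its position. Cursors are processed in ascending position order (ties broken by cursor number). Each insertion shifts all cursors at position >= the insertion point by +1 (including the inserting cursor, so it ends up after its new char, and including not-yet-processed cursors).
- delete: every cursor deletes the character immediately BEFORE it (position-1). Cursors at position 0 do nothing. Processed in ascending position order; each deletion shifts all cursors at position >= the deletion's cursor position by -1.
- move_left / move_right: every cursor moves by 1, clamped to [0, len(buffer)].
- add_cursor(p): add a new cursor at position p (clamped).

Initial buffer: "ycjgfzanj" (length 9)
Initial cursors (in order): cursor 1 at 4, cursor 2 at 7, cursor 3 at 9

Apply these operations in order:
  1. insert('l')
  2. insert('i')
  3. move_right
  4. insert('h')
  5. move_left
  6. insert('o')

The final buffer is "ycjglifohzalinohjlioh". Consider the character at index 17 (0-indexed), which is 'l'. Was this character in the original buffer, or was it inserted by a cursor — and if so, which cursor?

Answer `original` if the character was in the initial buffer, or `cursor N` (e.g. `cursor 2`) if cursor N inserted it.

After op 1 (insert('l')): buffer="ycjglfzalnjl" (len 12), cursors c1@5 c2@9 c3@12, authorship ....1...2..3
After op 2 (insert('i')): buffer="ycjglifzalinjli" (len 15), cursors c1@6 c2@11 c3@15, authorship ....11...22..33
After op 3 (move_right): buffer="ycjglifzalinjli" (len 15), cursors c1@7 c2@12 c3@15, authorship ....11...22..33
After op 4 (insert('h')): buffer="ycjglifhzalinhjlih" (len 18), cursors c1@8 c2@14 c3@18, authorship ....11.1..22.2.333
After op 5 (move_left): buffer="ycjglifhzalinhjlih" (len 18), cursors c1@7 c2@13 c3@17, authorship ....11.1..22.2.333
After op 6 (insert('o')): buffer="ycjglifohzalinohjlioh" (len 21), cursors c1@8 c2@15 c3@20, authorship ....11.11..22.22.3333
Authorship (.=original, N=cursor N): . . . . 1 1 . 1 1 . . 2 2 . 2 2 . 3 3 3 3
Index 17: author = 3

Answer: cursor 3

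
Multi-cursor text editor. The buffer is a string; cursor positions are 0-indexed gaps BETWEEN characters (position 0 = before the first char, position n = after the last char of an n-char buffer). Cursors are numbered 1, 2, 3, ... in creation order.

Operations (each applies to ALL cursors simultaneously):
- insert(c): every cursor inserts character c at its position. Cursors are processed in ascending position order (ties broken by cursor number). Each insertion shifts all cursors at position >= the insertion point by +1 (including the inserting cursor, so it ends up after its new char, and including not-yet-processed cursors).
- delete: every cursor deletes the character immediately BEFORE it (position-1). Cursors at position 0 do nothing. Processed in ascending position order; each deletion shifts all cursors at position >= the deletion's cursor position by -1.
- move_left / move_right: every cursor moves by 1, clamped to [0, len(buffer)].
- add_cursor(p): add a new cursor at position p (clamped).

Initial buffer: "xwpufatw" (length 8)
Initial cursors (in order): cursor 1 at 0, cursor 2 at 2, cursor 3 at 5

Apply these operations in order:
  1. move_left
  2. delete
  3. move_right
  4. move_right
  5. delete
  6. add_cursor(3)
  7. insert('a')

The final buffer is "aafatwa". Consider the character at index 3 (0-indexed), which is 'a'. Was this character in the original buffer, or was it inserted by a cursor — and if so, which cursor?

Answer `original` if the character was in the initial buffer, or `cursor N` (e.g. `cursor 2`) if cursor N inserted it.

Answer: cursor 3

Derivation:
After op 1 (move_left): buffer="xwpufatw" (len 8), cursors c1@0 c2@1 c3@4, authorship ........
After op 2 (delete): buffer="wpfatw" (len 6), cursors c1@0 c2@0 c3@2, authorship ......
After op 3 (move_right): buffer="wpfatw" (len 6), cursors c1@1 c2@1 c3@3, authorship ......
After op 4 (move_right): buffer="wpfatw" (len 6), cursors c1@2 c2@2 c3@4, authorship ......
After op 5 (delete): buffer="ftw" (len 3), cursors c1@0 c2@0 c3@1, authorship ...
After op 6 (add_cursor(3)): buffer="ftw" (len 3), cursors c1@0 c2@0 c3@1 c4@3, authorship ...
After op 7 (insert('a')): buffer="aafatwa" (len 7), cursors c1@2 c2@2 c3@4 c4@7, authorship 12.3..4
Authorship (.=original, N=cursor N): 1 2 . 3 . . 4
Index 3: author = 3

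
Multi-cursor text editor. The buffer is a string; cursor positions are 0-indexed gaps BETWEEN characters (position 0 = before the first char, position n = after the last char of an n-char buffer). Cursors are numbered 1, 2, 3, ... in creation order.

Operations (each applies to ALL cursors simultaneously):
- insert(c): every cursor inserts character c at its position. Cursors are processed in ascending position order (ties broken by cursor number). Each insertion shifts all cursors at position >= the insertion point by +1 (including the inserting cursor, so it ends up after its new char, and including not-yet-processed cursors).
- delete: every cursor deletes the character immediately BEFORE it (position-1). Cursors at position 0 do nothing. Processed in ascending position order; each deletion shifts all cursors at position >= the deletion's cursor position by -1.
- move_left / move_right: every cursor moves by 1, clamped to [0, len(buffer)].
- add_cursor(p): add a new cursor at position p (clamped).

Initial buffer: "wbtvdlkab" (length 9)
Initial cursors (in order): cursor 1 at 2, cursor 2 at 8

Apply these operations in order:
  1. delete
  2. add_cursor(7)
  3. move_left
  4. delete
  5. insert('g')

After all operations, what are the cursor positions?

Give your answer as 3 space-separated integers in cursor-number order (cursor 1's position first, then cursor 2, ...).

Answer: 1 7 7

Derivation:
After op 1 (delete): buffer="wtvdlkb" (len 7), cursors c1@1 c2@6, authorship .......
After op 2 (add_cursor(7)): buffer="wtvdlkb" (len 7), cursors c1@1 c2@6 c3@7, authorship .......
After op 3 (move_left): buffer="wtvdlkb" (len 7), cursors c1@0 c2@5 c3@6, authorship .......
After op 4 (delete): buffer="wtvdb" (len 5), cursors c1@0 c2@4 c3@4, authorship .....
After op 5 (insert('g')): buffer="gwtvdggb" (len 8), cursors c1@1 c2@7 c3@7, authorship 1....23.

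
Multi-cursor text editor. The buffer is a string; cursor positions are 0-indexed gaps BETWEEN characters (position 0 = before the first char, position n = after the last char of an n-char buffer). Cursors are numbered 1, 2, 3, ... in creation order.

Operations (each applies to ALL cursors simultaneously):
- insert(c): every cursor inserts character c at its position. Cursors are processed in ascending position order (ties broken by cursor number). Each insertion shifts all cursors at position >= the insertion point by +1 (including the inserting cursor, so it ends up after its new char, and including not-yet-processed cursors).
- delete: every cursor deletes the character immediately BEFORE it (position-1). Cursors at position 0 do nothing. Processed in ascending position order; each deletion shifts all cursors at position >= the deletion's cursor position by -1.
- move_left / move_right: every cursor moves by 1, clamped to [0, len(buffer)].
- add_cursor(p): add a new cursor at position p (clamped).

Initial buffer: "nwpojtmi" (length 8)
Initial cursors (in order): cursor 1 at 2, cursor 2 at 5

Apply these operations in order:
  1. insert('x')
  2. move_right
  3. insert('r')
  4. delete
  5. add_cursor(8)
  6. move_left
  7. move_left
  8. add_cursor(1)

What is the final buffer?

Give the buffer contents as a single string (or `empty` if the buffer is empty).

Answer: nwxpojxtmi

Derivation:
After op 1 (insert('x')): buffer="nwxpojxtmi" (len 10), cursors c1@3 c2@7, authorship ..1...2...
After op 2 (move_right): buffer="nwxpojxtmi" (len 10), cursors c1@4 c2@8, authorship ..1...2...
After op 3 (insert('r')): buffer="nwxprojxtrmi" (len 12), cursors c1@5 c2@10, authorship ..1.1..2.2..
After op 4 (delete): buffer="nwxpojxtmi" (len 10), cursors c1@4 c2@8, authorship ..1...2...
After op 5 (add_cursor(8)): buffer="nwxpojxtmi" (len 10), cursors c1@4 c2@8 c3@8, authorship ..1...2...
After op 6 (move_left): buffer="nwxpojxtmi" (len 10), cursors c1@3 c2@7 c3@7, authorship ..1...2...
After op 7 (move_left): buffer="nwxpojxtmi" (len 10), cursors c1@2 c2@6 c3@6, authorship ..1...2...
After op 8 (add_cursor(1)): buffer="nwxpojxtmi" (len 10), cursors c4@1 c1@2 c2@6 c3@6, authorship ..1...2...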